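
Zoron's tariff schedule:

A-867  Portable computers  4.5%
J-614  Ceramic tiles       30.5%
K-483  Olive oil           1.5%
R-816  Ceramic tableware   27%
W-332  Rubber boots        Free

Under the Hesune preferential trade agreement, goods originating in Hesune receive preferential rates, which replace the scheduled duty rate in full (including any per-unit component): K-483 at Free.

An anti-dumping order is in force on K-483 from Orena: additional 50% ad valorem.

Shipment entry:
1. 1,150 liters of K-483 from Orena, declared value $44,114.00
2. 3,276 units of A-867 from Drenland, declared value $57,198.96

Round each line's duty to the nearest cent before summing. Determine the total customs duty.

$25,292.66

Line 1 (K-483, Orena, 1,150 liters, $44,114.00):
Base rate for K-483 is 1.5%.
K-483 has an FTA preferential rate, but origin Orena is not Hesune; base rate stands.
Additional duty on K-483 from Orena: +50%. Applied ad valorem rate: 1.5% + 50% = 51.5%.
Duty = $44,114.00 × 51.5% = $22,718.71.
Line 2 (A-867, Drenland, 3,276 units, $57,198.96):
Base rate for A-867 is 4.5%.
Duty = $57,198.96 × 4.5% = $2,573.95.
Total = $22,718.71 + $2,573.95 = $25,292.66.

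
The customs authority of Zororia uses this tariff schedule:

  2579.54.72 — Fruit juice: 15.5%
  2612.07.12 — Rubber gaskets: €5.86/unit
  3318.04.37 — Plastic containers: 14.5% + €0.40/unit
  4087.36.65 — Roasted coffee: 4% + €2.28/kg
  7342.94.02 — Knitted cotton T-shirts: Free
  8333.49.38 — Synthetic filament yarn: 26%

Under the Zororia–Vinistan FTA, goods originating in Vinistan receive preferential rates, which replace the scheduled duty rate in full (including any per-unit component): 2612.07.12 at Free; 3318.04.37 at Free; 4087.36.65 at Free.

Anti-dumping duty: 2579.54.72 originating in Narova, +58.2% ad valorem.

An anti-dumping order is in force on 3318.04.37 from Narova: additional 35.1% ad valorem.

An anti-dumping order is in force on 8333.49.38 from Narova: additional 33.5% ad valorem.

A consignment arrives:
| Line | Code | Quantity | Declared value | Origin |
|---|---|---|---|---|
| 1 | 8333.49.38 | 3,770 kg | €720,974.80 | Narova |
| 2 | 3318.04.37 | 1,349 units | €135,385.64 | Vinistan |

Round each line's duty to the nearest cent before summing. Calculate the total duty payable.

€428,980.01

Line 1 (8333.49.38, Narova, 3,770 kg, €720,974.80):
Base rate for 8333.49.38 is 26%.
Additional duty on 8333.49.38 from Narova: +33.5%. Applied ad valorem rate: 26% + 33.5% = 59.5%.
Duty = €720,974.80 × 59.5% = €428,980.01.
Line 2 (3318.04.37, Vinistan, 1,349 units, €135,385.64):
Base rate for 3318.04.37 is 14.5% + €0.40/unit.
Origin Vinistan qualifies under the Zororia–Vinistan agreement and 3318.04.37 is covered: preferential rate Free applies instead.
The additional-duty order on 3318.04.37 targets Narova, not Vinistan; it does not apply.
Duty = €135,385.64 × 0% = €0.00.
Total = €428,980.01 + €0.00 = €428,980.01.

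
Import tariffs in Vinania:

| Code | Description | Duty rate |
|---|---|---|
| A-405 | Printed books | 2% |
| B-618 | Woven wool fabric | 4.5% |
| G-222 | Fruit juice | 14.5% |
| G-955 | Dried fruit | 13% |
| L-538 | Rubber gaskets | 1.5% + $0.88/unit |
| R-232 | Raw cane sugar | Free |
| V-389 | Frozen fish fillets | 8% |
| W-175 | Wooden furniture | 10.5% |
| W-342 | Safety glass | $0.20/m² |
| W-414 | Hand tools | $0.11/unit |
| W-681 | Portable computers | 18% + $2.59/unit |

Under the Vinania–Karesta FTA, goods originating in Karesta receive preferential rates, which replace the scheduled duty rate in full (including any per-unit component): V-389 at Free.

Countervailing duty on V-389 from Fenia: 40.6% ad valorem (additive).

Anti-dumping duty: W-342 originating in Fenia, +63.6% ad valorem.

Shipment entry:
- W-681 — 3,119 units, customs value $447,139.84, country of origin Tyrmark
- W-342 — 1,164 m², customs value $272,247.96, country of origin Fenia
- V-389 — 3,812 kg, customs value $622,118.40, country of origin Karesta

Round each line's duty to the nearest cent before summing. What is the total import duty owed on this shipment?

Line 1 (W-681, Tyrmark, 3,119 units, $447,139.84):
Base rate for W-681 is 18% + $2.59/unit.
Duty = $447,139.84 × 18% + 3,119 × $2.59 = $88,563.38.
Line 2 (W-342, Fenia, 1,164 m², $272,247.96):
Base rate for W-342 is $0.20/m².
Additional duty on W-342 from Fenia: +63.6% ad valorem. Applied ad valorem rate = 63.6%.
Duty = $272,247.96 × 63.6% + 1,164 × $0.20 = $173,382.50.
Line 3 (V-389, Karesta, 3,812 kg, $622,118.40):
Base rate for V-389 is 8%.
Origin Karesta qualifies under the Vinania–Karesta agreement and V-389 is covered: preferential rate Free applies instead.
The additional-duty order on V-389 targets Fenia, not Karesta; it does not apply.
Duty = $622,118.40 × 0% = $0.00.
Total = $88,563.38 + $173,382.50 + $0.00 = $261,945.88.

$261,945.88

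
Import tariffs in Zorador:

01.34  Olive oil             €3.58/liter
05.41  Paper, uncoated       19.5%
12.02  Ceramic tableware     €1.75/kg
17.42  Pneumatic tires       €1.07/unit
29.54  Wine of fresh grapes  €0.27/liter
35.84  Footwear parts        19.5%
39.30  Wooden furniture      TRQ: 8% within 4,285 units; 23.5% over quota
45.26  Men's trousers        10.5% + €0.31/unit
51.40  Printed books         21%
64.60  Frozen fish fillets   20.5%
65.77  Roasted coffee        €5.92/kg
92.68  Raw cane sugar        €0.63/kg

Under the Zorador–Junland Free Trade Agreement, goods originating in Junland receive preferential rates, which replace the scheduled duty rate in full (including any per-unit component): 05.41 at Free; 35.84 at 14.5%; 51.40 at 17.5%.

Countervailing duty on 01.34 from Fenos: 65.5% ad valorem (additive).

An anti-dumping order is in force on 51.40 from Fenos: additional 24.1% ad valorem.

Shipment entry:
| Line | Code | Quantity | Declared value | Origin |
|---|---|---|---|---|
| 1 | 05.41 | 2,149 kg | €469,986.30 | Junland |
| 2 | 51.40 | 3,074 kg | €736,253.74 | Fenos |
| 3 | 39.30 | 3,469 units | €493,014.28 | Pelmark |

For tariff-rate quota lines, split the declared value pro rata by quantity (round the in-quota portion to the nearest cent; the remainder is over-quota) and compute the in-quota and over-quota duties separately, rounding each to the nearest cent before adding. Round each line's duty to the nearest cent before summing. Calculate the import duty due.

€371,491.58

Line 1 (05.41, Junland, 2,149 kg, €469,986.30):
Base rate for 05.41 is 19.5%.
Origin Junland qualifies under the Zorador–Junland agreement and 05.41 is covered: preferential rate Free applies instead.
Duty = €469,986.30 × 0% = €0.00.
Line 2 (51.40, Fenos, 3,074 kg, €736,253.74):
Base rate for 51.40 is 21%.
51.40 has an FTA preferential rate, but origin Fenos is not Junland; base rate stands.
Additional duty on 51.40 from Fenos: +24.1%. Applied ad valorem rate: 21% + 24.1% = 45.1%.
Duty = €736,253.74 × 45.1% = €332,050.44.
Line 3 (39.30, Pelmark, 3,469 units, €493,014.28):
Code 39.30 is under a tariff-rate quota (threshold 4,285 units). Quantity 3,469 units is within the quota, so the in-quota rate 8% applies to the full value.
Duty = €493,014.28 × 8% = €39,441.14.
Total = €0.00 + €332,050.44 + €39,441.14 = €371,491.58.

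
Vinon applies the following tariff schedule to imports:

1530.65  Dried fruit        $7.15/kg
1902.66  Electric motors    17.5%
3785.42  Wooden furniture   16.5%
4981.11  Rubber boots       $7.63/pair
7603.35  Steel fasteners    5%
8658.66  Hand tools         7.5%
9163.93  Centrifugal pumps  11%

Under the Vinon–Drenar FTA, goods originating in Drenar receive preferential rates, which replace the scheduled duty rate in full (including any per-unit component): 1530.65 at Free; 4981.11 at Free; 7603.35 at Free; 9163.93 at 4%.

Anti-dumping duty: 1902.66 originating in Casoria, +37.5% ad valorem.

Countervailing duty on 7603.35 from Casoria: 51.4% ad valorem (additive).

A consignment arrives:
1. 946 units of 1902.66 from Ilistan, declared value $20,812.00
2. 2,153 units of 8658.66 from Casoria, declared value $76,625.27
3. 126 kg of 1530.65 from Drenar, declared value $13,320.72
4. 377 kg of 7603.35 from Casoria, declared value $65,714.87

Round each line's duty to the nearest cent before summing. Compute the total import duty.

$46,452.19

Line 1 (1902.66, Ilistan, 946 units, $20,812.00):
Base rate for 1902.66 is 17.5%.
The additional-duty order on 1902.66 targets Casoria, not Ilistan; it does not apply.
Duty = $20,812.00 × 17.5% = $3,642.10.
Line 2 (8658.66, Casoria, 2,153 units, $76,625.27):
Base rate for 8658.66 is 7.5%.
Duty = $76,625.27 × 7.5% = $5,746.90.
Line 3 (1530.65, Drenar, 126 kg, $13,320.72):
Base rate for 1530.65 is $7.15/kg.
Origin Drenar qualifies under the Vinon–Drenar agreement and 1530.65 is covered: preferential rate Free applies instead.
Duty = $13,320.72 × 0% = $0.00.
Line 4 (7603.35, Casoria, 377 kg, $65,714.87):
Base rate for 7603.35 is 5%.
7603.35 has an FTA preferential rate, but origin Casoria is not Drenar; base rate stands.
Additional duty on 7603.35 from Casoria: +51.4%. Applied ad valorem rate: 5% + 51.4% = 56.4%.
Duty = $65,714.87 × 56.4% = $37,063.19.
Total = $3,642.10 + $5,746.90 + $0.00 + $37,063.19 = $46,452.19.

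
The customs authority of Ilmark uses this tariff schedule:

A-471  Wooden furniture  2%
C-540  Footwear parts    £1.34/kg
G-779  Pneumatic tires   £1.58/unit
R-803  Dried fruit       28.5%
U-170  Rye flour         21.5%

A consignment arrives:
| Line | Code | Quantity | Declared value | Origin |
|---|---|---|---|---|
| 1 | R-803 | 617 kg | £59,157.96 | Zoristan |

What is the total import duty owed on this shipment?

£16,860.02

Line 1 (R-803, Zoristan, 617 kg, £59,157.96):
Base rate for R-803 is 28.5%.
Duty = £59,157.96 × 28.5% = £16,860.02.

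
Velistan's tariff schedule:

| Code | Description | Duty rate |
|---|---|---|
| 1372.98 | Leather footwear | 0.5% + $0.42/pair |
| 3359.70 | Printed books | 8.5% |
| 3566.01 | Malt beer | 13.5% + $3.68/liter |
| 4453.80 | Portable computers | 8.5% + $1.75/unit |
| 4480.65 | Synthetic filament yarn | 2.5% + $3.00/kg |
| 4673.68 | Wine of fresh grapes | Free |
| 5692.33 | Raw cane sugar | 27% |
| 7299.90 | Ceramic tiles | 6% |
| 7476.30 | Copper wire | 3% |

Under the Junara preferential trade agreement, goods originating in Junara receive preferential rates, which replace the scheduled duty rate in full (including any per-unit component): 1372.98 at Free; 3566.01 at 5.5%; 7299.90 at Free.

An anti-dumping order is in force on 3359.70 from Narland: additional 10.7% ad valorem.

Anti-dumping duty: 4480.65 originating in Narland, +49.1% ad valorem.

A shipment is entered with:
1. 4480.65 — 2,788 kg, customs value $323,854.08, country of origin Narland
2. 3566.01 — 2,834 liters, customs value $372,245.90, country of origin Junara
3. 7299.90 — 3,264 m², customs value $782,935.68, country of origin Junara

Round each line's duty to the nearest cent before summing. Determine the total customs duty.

$195,946.23

Line 1 (4480.65, Narland, 2,788 kg, $323,854.08):
Base rate for 4480.65 is 2.5% + $3.00/kg.
Additional duty on 4480.65 from Narland: +49.1%. Applied ad valorem rate: 2.5% + 49.1% = 51.6%.
Duty = $323,854.08 × 51.6% + 2,788 × $3.00 = $175,472.71.
Line 2 (3566.01, Junara, 2,834 liters, $372,245.90):
Base rate for 3566.01 is 13.5% + $3.68/liter.
Origin Junara qualifies under the Velistan–Junara agreement and 3566.01 is covered: preferential rate 5.5% applies instead.
Duty = $372,245.90 × 5.5% = $20,473.52.
Line 3 (7299.90, Junara, 3,264 m², $782,935.68):
Base rate for 7299.90 is 6%.
Origin Junara qualifies under the Velistan–Junara agreement and 7299.90 is covered: preferential rate Free applies instead.
Duty = $782,935.68 × 0% = $0.00.
Total = $175,472.71 + $20,473.52 + $0.00 = $195,946.23.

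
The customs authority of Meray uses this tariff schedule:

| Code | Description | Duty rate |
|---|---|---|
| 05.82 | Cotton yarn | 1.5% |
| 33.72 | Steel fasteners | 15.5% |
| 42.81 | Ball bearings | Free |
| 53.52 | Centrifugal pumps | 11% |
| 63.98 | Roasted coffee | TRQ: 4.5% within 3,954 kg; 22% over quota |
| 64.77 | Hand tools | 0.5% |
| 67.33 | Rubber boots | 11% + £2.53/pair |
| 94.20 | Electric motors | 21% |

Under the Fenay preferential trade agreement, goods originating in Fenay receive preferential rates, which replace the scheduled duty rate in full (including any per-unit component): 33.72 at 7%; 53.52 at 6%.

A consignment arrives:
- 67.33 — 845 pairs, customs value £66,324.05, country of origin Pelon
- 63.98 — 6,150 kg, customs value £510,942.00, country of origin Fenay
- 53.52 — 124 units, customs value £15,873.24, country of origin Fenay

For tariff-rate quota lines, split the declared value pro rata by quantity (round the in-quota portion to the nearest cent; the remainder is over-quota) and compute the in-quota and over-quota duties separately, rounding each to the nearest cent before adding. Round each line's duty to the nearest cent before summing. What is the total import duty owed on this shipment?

£65,305.92

Line 1 (67.33, Pelon, 845 pairs, £66,324.05):
Base rate for 67.33 is 11% + £2.53/pair.
Duty = £66,324.05 × 11% + 845 × £2.53 = £9,433.50.
Line 2 (63.98, Fenay, 6,150 kg, £510,942.00):
Code 63.98 is under a tariff-rate quota (threshold 3,954 kg). In-quota: 3,954 kg at 4.5%; over-quota: 2,196 kg at 22%.
Pro-rata value split: in-quota = £510,942.00 × 3,954/6,150 = £328,498.32; over-quota = £510,942.00 − £328,498.32 = £182,443.68.
In-quota duty = £328,498.32 × 4.5% = £14,782.42. Over-quota duty = £182,443.68 × 22% = £40,137.61.
Line duty = £14,782.42 + £40,137.61 = £54,920.03.
Line 3 (53.52, Fenay, 124 units, £15,873.24):
Base rate for 53.52 is 11%.
Origin Fenay qualifies under the Meray–Fenay agreement and 53.52 is covered: preferential rate 6% applies instead.
Duty = £15,873.24 × 6% = £952.39.
Total = £9,433.50 + £54,920.03 + £952.39 = £65,305.92.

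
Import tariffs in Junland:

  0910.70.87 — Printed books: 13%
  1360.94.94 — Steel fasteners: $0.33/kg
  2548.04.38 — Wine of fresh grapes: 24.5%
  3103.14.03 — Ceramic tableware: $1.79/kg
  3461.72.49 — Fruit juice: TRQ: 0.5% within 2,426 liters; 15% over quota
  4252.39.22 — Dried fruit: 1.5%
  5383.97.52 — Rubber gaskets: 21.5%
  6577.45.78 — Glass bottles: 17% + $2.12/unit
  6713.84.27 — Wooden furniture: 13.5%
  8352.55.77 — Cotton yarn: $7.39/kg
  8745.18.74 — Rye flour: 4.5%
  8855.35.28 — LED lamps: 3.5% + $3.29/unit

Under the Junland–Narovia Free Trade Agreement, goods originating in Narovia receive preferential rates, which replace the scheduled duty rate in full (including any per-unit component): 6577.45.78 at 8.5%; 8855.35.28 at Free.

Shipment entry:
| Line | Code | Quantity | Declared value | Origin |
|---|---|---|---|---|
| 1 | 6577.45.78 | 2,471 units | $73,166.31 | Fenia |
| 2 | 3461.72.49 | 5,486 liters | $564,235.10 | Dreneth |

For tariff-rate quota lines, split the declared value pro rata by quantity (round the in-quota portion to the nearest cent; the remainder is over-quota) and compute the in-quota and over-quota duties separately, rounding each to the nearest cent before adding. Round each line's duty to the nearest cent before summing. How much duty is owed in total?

$66,132.51

Line 1 (6577.45.78, Fenia, 2,471 units, $73,166.31):
Base rate for 6577.45.78 is 17% + $2.12/unit.
6577.45.78 has an FTA preferential rate, but origin Fenia is not Narovia; base rate stands.
Duty = $73,166.31 × 17% + 2,471 × $2.12 = $17,676.79.
Line 2 (3461.72.49, Dreneth, 5,486 liters, $564,235.10):
Code 3461.72.49 is under a tariff-rate quota (threshold 2,426 liters). In-quota: 2,426 liters at 0.5%; over-quota: 3,060 liters at 15%.
Pro-rata value split: in-quota = $564,235.10 × 2,426/5,486 = $249,514.10; over-quota = $564,235.10 − $249,514.10 = $314,721.00.
In-quota duty = $249,514.10 × 0.5% = $1,247.57. Over-quota duty = $314,721.00 × 15% = $47,208.15.
Line duty = $1,247.57 + $47,208.15 = $48,455.72.
Total = $17,676.79 + $48,455.72 = $66,132.51.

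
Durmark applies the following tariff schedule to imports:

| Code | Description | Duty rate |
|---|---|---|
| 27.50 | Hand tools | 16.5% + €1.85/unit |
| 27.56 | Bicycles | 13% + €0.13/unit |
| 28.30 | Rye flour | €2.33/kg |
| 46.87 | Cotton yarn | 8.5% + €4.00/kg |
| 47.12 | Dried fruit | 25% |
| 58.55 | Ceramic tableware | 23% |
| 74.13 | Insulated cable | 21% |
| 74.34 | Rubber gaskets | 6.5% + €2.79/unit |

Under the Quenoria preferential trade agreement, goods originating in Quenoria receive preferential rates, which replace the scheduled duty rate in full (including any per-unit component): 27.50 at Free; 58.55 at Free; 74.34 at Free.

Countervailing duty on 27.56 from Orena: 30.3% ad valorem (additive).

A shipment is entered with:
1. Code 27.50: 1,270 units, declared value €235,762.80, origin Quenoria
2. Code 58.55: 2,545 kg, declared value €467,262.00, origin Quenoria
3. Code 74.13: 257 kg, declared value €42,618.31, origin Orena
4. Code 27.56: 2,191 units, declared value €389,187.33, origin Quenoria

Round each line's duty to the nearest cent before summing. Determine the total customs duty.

€59,829.03

Line 1 (27.50, Quenoria, 1,270 units, €235,762.80):
Base rate for 27.50 is 16.5% + €1.85/unit.
Origin Quenoria qualifies under the Durmark–Quenoria agreement and 27.50 is covered: preferential rate Free applies instead.
Duty = €235,762.80 × 0% = €0.00.
Line 2 (58.55, Quenoria, 2,545 kg, €467,262.00):
Base rate for 58.55 is 23%.
Origin Quenoria qualifies under the Durmark–Quenoria agreement and 58.55 is covered: preferential rate Free applies instead.
Duty = €467,262.00 × 0% = €0.00.
Line 3 (74.13, Orena, 257 kg, €42,618.31):
Base rate for 74.13 is 21%.
Duty = €42,618.31 × 21% = €8,949.85.
Line 4 (27.56, Quenoria, 2,191 units, €389,187.33):
Base rate for 27.56 is 13% + €0.13/unit.
Origin Quenoria is the FTA partner but 27.56 is not on the preference list; base rate stands.
The additional-duty order on 27.56 targets Orena, not Quenoria; it does not apply.
Duty = €389,187.33 × 13% + 2,191 × €0.13 = €50,879.18.
Total = €0.00 + €0.00 + €8,949.85 + €50,879.18 = €59,829.03.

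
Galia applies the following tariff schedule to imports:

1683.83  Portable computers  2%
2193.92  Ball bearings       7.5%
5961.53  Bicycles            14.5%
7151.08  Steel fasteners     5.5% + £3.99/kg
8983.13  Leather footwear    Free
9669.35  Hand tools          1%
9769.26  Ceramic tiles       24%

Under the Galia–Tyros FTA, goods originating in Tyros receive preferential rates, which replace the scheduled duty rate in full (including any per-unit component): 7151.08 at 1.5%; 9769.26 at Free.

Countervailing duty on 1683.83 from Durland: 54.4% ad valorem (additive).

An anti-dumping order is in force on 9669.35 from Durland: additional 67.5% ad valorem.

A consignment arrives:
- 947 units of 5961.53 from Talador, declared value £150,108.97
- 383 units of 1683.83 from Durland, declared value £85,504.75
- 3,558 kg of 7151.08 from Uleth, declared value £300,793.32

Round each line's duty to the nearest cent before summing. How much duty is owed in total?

£100,730.53

Line 1 (5961.53, Talador, 947 units, £150,108.97):
Base rate for 5961.53 is 14.5%.
Duty = £150,108.97 × 14.5% = £21,765.80.
Line 2 (1683.83, Durland, 383 units, £85,504.75):
Base rate for 1683.83 is 2%.
Additional duty on 1683.83 from Durland: +54.4%. Applied ad valorem rate: 2% + 54.4% = 56.4%.
Duty = £85,504.75 × 56.4% = £48,224.68.
Line 3 (7151.08, Uleth, 3,558 kg, £300,793.32):
Base rate for 7151.08 is 5.5% + £3.99/kg.
7151.08 has an FTA preferential rate, but origin Uleth is not Tyros; base rate stands.
Duty = £300,793.32 × 5.5% + 3,558 × £3.99 = £30,740.05.
Total = £21,765.80 + £48,224.68 + £30,740.05 = £100,730.53.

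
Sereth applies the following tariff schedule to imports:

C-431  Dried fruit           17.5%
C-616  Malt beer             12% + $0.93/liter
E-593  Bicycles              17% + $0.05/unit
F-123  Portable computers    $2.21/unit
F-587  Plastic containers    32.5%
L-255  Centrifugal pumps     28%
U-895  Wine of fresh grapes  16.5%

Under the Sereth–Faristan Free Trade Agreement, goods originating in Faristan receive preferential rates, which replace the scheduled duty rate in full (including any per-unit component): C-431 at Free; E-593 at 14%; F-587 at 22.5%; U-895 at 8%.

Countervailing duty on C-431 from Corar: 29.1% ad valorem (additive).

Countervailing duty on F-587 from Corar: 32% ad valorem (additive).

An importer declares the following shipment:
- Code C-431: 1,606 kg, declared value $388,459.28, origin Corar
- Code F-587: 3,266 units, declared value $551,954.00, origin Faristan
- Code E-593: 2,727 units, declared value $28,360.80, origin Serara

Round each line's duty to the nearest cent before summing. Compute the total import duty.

$310,169.36

Line 1 (C-431, Corar, 1,606 kg, $388,459.28):
Base rate for C-431 is 17.5%.
C-431 has an FTA preferential rate, but origin Corar is not Faristan; base rate stands.
Additional duty on C-431 from Corar: +29.1%. Applied ad valorem rate: 17.5% + 29.1% = 46.6%.
Duty = $388,459.28 × 46.6% = $181,022.02.
Line 2 (F-587, Faristan, 3,266 units, $551,954.00):
Base rate for F-587 is 32.5%.
Origin Faristan qualifies under the Sereth–Faristan agreement and F-587 is covered: preferential rate 22.5% applies instead.
The additional-duty order on F-587 targets Corar, not Faristan; it does not apply.
Duty = $551,954.00 × 22.5% = $124,189.65.
Line 3 (E-593, Serara, 2,727 units, $28,360.80):
Base rate for E-593 is 17% + $0.05/unit.
E-593 has an FTA preferential rate, but origin Serara is not Faristan; base rate stands.
Duty = $28,360.80 × 17% + 2,727 × $0.05 = $4,957.69.
Total = $181,022.02 + $124,189.65 + $4,957.69 = $310,169.36.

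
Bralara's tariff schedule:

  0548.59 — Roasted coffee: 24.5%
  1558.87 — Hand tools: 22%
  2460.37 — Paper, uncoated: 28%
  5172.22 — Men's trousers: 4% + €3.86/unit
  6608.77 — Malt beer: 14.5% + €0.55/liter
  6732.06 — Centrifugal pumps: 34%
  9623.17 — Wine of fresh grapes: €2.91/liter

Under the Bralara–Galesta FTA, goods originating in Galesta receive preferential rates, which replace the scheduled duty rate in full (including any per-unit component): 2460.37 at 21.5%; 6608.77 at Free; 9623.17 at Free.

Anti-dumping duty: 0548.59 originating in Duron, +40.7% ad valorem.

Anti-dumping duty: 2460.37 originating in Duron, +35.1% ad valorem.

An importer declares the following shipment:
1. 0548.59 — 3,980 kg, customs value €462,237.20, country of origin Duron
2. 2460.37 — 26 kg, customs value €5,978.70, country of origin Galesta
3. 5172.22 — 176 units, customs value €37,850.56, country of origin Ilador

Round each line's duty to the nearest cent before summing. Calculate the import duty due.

Line 1 (0548.59, Duron, 3,980 kg, €462,237.20):
Base rate for 0548.59 is 24.5%.
Additional duty on 0548.59 from Duron: +40.7%. Applied ad valorem rate: 24.5% + 40.7% = 65.2%.
Duty = €462,237.20 × 65.2% = €301,378.65.
Line 2 (2460.37, Galesta, 26 kg, €5,978.70):
Base rate for 2460.37 is 28%.
Origin Galesta qualifies under the Bralara–Galesta agreement and 2460.37 is covered: preferential rate 21.5% applies instead.
The additional-duty order on 2460.37 targets Duron, not Galesta; it does not apply.
Duty = €5,978.70 × 21.5% = €1,285.42.
Line 3 (5172.22, Ilador, 176 units, €37,850.56):
Base rate for 5172.22 is 4% + €3.86/unit.
Duty = €37,850.56 × 4% + 176 × €3.86 = €2,193.38.
Total = €301,378.65 + €1,285.42 + €2,193.38 = €304,857.45.

€304,857.45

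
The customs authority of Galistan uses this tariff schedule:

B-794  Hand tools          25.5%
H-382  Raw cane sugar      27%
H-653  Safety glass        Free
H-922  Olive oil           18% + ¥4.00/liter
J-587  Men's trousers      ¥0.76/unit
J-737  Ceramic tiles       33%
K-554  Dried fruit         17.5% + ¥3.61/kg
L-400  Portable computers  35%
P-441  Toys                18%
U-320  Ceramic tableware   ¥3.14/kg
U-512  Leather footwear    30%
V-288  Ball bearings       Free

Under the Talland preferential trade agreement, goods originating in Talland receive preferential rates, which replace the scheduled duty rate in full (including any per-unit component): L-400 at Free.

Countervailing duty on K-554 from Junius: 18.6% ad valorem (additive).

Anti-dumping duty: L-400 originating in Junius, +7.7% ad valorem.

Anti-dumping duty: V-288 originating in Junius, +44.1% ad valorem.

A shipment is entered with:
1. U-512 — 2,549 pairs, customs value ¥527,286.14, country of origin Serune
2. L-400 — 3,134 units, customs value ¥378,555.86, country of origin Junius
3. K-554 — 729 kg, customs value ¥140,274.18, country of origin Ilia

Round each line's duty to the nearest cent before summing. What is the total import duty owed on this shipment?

¥347,008.86

Line 1 (U-512, Serune, 2,549 pairs, ¥527,286.14):
Base rate for U-512 is 30%.
Duty = ¥527,286.14 × 30% = ¥158,185.84.
Line 2 (L-400, Junius, 3,134 units, ¥378,555.86):
Base rate for L-400 is 35%.
L-400 has an FTA preferential rate, but origin Junius is not Talland; base rate stands.
Additional duty on L-400 from Junius: +7.7%. Applied ad valorem rate: 35% + 7.7% = 42.7%.
Duty = ¥378,555.86 × 42.7% = ¥161,643.35.
Line 3 (K-554, Ilia, 729 kg, ¥140,274.18):
Base rate for K-554 is 17.5% + ¥3.61/kg.
The additional-duty order on K-554 targets Junius, not Ilia; it does not apply.
Duty = ¥140,274.18 × 17.5% + 729 × ¥3.61 = ¥27,179.67.
Total = ¥158,185.84 + ¥161,643.35 + ¥27,179.67 = ¥347,008.86.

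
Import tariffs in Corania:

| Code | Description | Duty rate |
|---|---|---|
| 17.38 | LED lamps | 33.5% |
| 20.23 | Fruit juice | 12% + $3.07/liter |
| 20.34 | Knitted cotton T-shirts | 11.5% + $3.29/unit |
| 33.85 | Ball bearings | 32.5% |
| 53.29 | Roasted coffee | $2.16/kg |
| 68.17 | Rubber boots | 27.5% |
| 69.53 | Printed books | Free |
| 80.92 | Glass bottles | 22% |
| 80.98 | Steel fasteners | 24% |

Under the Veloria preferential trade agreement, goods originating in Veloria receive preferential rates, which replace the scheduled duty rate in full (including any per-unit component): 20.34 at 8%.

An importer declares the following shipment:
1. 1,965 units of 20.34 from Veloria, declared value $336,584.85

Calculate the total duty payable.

Line 1 (20.34, Veloria, 1,965 units, $336,584.85):
Base rate for 20.34 is 11.5% + $3.29/unit.
Origin Veloria qualifies under the Corania–Veloria agreement and 20.34 is covered: preferential rate 8% applies instead.
Duty = $336,584.85 × 8% = $26,926.79.

$26,926.79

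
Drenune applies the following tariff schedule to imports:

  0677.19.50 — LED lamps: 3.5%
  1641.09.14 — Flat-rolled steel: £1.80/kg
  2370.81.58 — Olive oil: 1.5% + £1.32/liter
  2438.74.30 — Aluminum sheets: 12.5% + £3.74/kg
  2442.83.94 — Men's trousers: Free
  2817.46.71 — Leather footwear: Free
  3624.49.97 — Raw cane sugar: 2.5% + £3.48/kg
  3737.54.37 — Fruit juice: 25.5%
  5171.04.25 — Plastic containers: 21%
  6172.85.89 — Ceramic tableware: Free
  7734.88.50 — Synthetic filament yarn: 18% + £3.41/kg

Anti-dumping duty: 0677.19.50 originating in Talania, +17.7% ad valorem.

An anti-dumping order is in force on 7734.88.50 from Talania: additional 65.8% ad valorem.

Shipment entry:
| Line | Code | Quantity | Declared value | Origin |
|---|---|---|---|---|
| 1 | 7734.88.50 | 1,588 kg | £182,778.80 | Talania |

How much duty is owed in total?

Line 1 (7734.88.50, Talania, 1,588 kg, £182,778.80):
Base rate for 7734.88.50 is 18% + £3.41/kg.
Additional duty on 7734.88.50 from Talania: +65.8%. Applied ad valorem rate: 18% + 65.8% = 83.8%.
Duty = £182,778.80 × 83.8% + 1,588 × £3.41 = £158,583.71.

£158,583.71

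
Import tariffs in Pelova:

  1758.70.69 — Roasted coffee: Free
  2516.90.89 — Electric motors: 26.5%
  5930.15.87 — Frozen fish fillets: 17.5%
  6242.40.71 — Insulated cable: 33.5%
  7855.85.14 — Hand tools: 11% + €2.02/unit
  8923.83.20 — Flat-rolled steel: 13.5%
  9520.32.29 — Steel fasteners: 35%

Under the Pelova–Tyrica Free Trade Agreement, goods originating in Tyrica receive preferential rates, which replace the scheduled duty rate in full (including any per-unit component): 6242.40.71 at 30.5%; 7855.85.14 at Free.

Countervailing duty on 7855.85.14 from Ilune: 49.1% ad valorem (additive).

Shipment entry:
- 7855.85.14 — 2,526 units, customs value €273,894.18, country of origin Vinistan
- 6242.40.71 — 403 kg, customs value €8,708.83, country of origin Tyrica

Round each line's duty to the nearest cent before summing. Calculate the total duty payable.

€37,887.07

Line 1 (7855.85.14, Vinistan, 2,526 units, €273,894.18):
Base rate for 7855.85.14 is 11% + €2.02/unit.
7855.85.14 has an FTA preferential rate, but origin Vinistan is not Tyrica; base rate stands.
The additional-duty order on 7855.85.14 targets Ilune, not Vinistan; it does not apply.
Duty = €273,894.18 × 11% + 2,526 × €2.02 = €35,230.88.
Line 2 (6242.40.71, Tyrica, 403 kg, €8,708.83):
Base rate for 6242.40.71 is 33.5%.
Origin Tyrica qualifies under the Pelova–Tyrica agreement and 6242.40.71 is covered: preferential rate 30.5% applies instead.
Duty = €8,708.83 × 30.5% = €2,656.19.
Total = €35,230.88 + €2,656.19 = €37,887.07.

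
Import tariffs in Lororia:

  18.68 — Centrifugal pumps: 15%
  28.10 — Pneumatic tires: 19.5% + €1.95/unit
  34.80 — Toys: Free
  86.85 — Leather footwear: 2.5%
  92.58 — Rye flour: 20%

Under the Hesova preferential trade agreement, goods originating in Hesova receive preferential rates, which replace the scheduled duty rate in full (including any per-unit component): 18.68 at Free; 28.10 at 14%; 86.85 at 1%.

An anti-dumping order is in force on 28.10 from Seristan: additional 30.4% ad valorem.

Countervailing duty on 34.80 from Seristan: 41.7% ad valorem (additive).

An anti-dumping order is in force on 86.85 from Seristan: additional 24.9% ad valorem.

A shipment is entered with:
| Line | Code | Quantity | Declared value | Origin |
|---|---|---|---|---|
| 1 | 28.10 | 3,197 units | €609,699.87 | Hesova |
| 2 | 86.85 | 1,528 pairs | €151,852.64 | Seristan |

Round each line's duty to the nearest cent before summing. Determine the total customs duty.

Line 1 (28.10, Hesova, 3,197 units, €609,699.87):
Base rate for 28.10 is 19.5% + €1.95/unit.
Origin Hesova qualifies under the Lororia–Hesova agreement and 28.10 is covered: preferential rate 14% applies instead.
The additional-duty order on 28.10 targets Seristan, not Hesova; it does not apply.
Duty = €609,699.87 × 14% = €85,357.98.
Line 2 (86.85, Seristan, 1,528 pairs, €151,852.64):
Base rate for 86.85 is 2.5%.
86.85 has an FTA preferential rate, but origin Seristan is not Hesova; base rate stands.
Additional duty on 86.85 from Seristan: +24.9%. Applied ad valorem rate: 2.5% + 24.9% = 27.4%.
Duty = €151,852.64 × 27.4% = €41,607.62.
Total = €85,357.98 + €41,607.62 = €126,965.60.

€126,965.60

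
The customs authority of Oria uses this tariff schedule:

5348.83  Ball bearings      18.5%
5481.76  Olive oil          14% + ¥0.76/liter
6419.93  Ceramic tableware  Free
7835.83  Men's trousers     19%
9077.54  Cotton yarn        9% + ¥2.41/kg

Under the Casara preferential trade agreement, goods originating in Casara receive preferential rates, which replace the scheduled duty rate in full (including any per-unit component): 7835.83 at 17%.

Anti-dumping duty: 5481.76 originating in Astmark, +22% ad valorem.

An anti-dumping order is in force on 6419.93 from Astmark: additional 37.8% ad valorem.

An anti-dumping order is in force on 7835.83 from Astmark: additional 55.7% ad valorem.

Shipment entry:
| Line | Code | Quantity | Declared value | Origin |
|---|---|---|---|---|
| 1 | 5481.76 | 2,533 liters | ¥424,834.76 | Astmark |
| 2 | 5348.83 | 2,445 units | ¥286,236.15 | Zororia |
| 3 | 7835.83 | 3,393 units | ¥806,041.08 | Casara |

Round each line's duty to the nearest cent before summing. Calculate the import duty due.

Line 1 (5481.76, Astmark, 2,533 liters, ¥424,834.76):
Base rate for 5481.76 is 14% + ¥0.76/liter.
Additional duty on 5481.76 from Astmark: +22%. Applied ad valorem rate: 14% + 22% = 36%.
Duty = ¥424,834.76 × 36% + 2,533 × ¥0.76 = ¥154,865.59.
Line 2 (5348.83, Zororia, 2,445 units, ¥286,236.15):
Base rate for 5348.83 is 18.5%.
Duty = ¥286,236.15 × 18.5% = ¥52,953.69.
Line 3 (7835.83, Casara, 3,393 units, ¥806,041.08):
Base rate for 7835.83 is 19%.
Origin Casara qualifies under the Oria–Casara agreement and 7835.83 is covered: preferential rate 17% applies instead.
The additional-duty order on 7835.83 targets Astmark, not Casara; it does not apply.
Duty = ¥806,041.08 × 17% = ¥137,026.98.
Total = ¥154,865.59 + ¥52,953.69 + ¥137,026.98 = ¥344,846.26.

¥344,846.26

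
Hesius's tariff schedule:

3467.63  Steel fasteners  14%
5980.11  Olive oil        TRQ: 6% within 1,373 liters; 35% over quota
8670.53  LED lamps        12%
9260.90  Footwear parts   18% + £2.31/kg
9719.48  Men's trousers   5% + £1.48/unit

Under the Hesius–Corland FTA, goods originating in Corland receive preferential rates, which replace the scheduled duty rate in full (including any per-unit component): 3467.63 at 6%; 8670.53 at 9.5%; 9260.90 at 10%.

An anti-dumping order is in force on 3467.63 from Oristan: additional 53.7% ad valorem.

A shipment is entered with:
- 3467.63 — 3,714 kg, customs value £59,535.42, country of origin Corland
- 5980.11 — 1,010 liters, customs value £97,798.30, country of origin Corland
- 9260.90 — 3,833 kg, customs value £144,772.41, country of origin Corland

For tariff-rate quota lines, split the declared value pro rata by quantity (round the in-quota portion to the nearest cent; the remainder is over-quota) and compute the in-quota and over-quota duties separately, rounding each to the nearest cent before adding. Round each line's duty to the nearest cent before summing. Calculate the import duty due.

£23,917.27

Line 1 (3467.63, Corland, 3,714 kg, £59,535.42):
Base rate for 3467.63 is 14%.
Origin Corland qualifies under the Hesius–Corland agreement and 3467.63 is covered: preferential rate 6% applies instead.
The additional-duty order on 3467.63 targets Oristan, not Corland; it does not apply.
Duty = £59,535.42 × 6% = £3,572.13.
Line 2 (5980.11, Corland, 1,010 liters, £97,798.30):
Code 5980.11 is under a tariff-rate quota (threshold 1,373 liters). Quantity 1,010 liters is within the quota, so the in-quota rate 6% applies to the full value.
Duty = £97,798.30 × 6% = £5,867.90.
Line 3 (9260.90, Corland, 3,833 kg, £144,772.41):
Base rate for 9260.90 is 18% + £2.31/kg.
Origin Corland qualifies under the Hesius–Corland agreement and 9260.90 is covered: preferential rate 10% applies instead.
Duty = £144,772.41 × 10% = £14,477.24.
Total = £3,572.13 + £5,867.90 + £14,477.24 = £23,917.27.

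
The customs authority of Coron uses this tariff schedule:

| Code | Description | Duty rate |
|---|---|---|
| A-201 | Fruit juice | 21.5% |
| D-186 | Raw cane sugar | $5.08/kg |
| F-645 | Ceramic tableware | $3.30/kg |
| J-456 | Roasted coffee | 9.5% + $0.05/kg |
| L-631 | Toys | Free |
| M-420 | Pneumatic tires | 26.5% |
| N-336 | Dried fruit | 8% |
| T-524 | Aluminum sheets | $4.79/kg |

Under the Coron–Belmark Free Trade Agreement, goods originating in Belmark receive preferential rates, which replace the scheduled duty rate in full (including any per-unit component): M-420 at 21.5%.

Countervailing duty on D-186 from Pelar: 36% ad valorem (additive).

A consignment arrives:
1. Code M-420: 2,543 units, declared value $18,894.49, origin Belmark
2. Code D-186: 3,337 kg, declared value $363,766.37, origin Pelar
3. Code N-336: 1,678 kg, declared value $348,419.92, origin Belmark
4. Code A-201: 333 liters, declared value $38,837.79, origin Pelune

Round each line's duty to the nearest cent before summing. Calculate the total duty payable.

$188,193.88

Line 1 (M-420, Belmark, 2,543 units, $18,894.49):
Base rate for M-420 is 26.5%.
Origin Belmark qualifies under the Coron–Belmark agreement and M-420 is covered: preferential rate 21.5% applies instead.
Duty = $18,894.49 × 21.5% = $4,062.32.
Line 2 (D-186, Pelar, 3,337 kg, $363,766.37):
Base rate for D-186 is $5.08/kg.
Additional duty on D-186 from Pelar: +36% ad valorem. Applied ad valorem rate = 36%.
Duty = $363,766.37 × 36% + 3,337 × $5.08 = $147,907.85.
Line 3 (N-336, Belmark, 1,678 kg, $348,419.92):
Base rate for N-336 is 8%.
Origin Belmark is the FTA partner but N-336 is not on the preference list; base rate stands.
Duty = $348,419.92 × 8% = $27,873.59.
Line 4 (A-201, Pelune, 333 liters, $38,837.79):
Base rate for A-201 is 21.5%.
Duty = $38,837.79 × 21.5% = $8,350.12.
Total = $4,062.32 + $147,907.85 + $27,873.59 + $8,350.12 = $188,193.88.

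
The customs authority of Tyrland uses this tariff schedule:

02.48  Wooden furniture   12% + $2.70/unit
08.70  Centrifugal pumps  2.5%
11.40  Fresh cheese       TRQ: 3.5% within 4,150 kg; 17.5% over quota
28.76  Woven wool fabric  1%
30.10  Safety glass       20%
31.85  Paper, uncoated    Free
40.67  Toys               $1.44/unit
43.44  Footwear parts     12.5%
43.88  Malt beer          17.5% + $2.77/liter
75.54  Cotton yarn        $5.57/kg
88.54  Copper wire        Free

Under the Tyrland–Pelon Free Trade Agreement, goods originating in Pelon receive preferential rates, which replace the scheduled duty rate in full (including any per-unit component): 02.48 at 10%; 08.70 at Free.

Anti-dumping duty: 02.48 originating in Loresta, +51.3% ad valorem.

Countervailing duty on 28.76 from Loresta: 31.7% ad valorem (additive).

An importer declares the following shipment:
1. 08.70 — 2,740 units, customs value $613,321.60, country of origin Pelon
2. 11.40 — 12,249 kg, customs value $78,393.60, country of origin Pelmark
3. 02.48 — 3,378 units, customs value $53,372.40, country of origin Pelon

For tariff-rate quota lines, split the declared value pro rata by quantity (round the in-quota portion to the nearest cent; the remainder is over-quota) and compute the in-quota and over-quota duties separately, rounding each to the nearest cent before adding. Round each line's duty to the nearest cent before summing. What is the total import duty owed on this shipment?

Line 1 (08.70, Pelon, 2,740 units, $613,321.60):
Base rate for 08.70 is 2.5%.
Origin Pelon qualifies under the Tyrland–Pelon agreement and 08.70 is covered: preferential rate Free applies instead.
Duty = $613,321.60 × 0% = $0.00.
Line 2 (11.40, Pelmark, 12,249 kg, $78,393.60):
Code 11.40 is under a tariff-rate quota (threshold 4,150 kg). In-quota: 4,150 kg at 3.5%; over-quota: 8,099 kg at 17.5%.
Pro-rata value split: in-quota = $78,393.60 × 4,150/12,249 = $26,560.00; over-quota = $78,393.60 − $26,560.00 = $51,833.60.
In-quota duty = $26,560.00 × 3.5% = $929.60. Over-quota duty = $51,833.60 × 17.5% = $9,070.88.
Line duty = $929.60 + $9,070.88 = $10,000.48.
Line 3 (02.48, Pelon, 3,378 units, $53,372.40):
Base rate for 02.48 is 12% + $2.70/unit.
Origin Pelon qualifies under the Tyrland–Pelon agreement and 02.48 is covered: preferential rate 10% applies instead.
The additional-duty order on 02.48 targets Loresta, not Pelon; it does not apply.
Duty = $53,372.40 × 10% = $5,337.24.
Total = $0.00 + $10,000.48 + $5,337.24 = $15,337.72.

$15,337.72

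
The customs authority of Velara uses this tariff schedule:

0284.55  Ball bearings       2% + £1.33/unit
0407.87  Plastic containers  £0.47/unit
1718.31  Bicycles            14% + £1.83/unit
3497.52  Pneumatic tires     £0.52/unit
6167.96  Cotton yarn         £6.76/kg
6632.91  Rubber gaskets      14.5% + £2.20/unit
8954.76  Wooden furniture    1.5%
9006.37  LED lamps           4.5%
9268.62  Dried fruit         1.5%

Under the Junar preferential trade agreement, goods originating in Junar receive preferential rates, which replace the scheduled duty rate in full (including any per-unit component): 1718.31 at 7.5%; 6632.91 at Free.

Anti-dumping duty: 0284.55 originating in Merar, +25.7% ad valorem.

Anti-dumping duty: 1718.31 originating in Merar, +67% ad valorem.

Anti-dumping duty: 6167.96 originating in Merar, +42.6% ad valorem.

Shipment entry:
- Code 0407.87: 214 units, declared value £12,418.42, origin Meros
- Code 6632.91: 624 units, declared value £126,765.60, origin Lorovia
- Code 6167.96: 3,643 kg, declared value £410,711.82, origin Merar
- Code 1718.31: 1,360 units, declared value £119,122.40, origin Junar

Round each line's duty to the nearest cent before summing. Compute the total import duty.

£228,378.49

Line 1 (0407.87, Meros, 214 units, £12,418.42):
Base rate for 0407.87 is £0.47/unit.
Duty = 214 × £0.47 = £100.58.
Line 2 (6632.91, Lorovia, 624 units, £126,765.60):
Base rate for 6632.91 is 14.5% + £2.20/unit.
6632.91 has an FTA preferential rate, but origin Lorovia is not Junar; base rate stands.
Duty = £126,765.60 × 14.5% + 624 × £2.20 = £19,753.81.
Line 3 (6167.96, Merar, 3,643 kg, £410,711.82):
Base rate for 6167.96 is £6.76/kg.
Additional duty on 6167.96 from Merar: +42.6% ad valorem. Applied ad valorem rate = 42.6%.
Duty = £410,711.82 × 42.6% + 3,643 × £6.76 = £199,589.92.
Line 4 (1718.31, Junar, 1,360 units, £119,122.40):
Base rate for 1718.31 is 14% + £1.83/unit.
Origin Junar qualifies under the Velara–Junar agreement and 1718.31 is covered: preferential rate 7.5% applies instead.
The additional-duty order on 1718.31 targets Merar, not Junar; it does not apply.
Duty = £119,122.40 × 7.5% = £8,934.18.
Total = £100.58 + £19,753.81 + £199,589.92 + £8,934.18 = £228,378.49.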